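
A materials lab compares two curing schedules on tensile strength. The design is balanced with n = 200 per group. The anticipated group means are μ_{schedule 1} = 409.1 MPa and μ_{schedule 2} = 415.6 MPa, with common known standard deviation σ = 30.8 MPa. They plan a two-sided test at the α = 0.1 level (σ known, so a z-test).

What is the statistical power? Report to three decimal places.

Standardized effect: d = |μ_{schedule 1} − μ_{schedule 2}| / σ = |409.1 − 415.6| / 30.8 = 0.2110
Noncentrality parameter: δ = d·√(n/2) = 0.2110 × √(200/2) = 2.1104
Critical value for a two-sided test at α = 0.1: z_{α/2} = 1.645.
Power = Φ(δ − 1.645) + Φ(−δ − 1.645) = Φ(0.466) + Φ(-3.755) = 0.6792 + 0.0001 = 0.6793.

Power ≈ 0.679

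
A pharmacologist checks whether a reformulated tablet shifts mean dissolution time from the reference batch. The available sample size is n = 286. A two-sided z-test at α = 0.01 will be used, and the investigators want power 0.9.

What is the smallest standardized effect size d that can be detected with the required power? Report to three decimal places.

d ≈ 0.228

Required noncentrality: δ = z_{0.005} + z_{0.10} = 2.576 + 1.282 = 3.857.
(The second rejection-region term Φ(−δ − z_{α/2}) is negligible and dropped.)
δ = d·√n ⇒ d = δ/√n = 3.857/√286 = 0.2281.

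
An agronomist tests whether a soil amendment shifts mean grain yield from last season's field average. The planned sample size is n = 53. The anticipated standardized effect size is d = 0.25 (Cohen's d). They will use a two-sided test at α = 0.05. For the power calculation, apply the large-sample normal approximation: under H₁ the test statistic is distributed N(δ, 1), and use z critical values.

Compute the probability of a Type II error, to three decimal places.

Noncentrality parameter: δ = d·√n = 0.25 × √53 = 1.8200
Two-sided α = 0.05 → critical value z_{0.025} = 1.960.
Power = Φ(δ − 1.960) + Φ(−δ − 1.960) = Φ(-0.140) + Φ(-3.780) = 0.4444 + 0.0001 = 0.4444.
Type II error: β = 1 − power = 1 − 0.4444 = 0.5556.

β ≈ 0.556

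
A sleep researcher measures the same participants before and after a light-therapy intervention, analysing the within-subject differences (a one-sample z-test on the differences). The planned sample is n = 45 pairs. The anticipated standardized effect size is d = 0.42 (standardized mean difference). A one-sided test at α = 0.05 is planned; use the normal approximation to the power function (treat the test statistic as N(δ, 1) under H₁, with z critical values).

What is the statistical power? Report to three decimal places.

Power ≈ 0.880

Noncentrality parameter: δ = d·√n = 0.42 × √45 = 2.8174
One-sided α = 0.05 → critical value z_{0.05} = 1.645.
Power = P(Z > 1.645 − δ) = Φ(1.173) = 0.8795.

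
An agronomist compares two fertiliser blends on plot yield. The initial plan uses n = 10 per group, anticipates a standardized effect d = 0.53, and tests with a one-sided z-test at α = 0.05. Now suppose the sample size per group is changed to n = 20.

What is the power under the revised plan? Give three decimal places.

Power ≈ 0.512

With n = 20 per group: δ = d·√(n/2) = 0.53 × √(20/2) = 1.6760. Critical value z_{0.05} = 1.645.
Revised power = Φ(δ − 1.645) = Φ(0.031) = 0.5124.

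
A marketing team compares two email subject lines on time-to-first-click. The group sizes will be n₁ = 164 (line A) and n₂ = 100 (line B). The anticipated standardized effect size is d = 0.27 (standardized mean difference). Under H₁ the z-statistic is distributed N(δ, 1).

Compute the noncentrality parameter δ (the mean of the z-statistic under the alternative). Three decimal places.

δ ≈ 2.128

The noncentrality parameter scales effect size by the design's sample-size factor: δ = d / √(1/n₁ + 1/n₂) = 0.27 / √(1/164 + 1/100) = 2.1281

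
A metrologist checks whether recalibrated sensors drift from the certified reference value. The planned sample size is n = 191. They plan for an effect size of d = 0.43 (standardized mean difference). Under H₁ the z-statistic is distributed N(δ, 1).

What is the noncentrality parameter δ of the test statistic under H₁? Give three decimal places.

δ = d·√n = 0.43 × √191 = 5.9427

δ ≈ 5.943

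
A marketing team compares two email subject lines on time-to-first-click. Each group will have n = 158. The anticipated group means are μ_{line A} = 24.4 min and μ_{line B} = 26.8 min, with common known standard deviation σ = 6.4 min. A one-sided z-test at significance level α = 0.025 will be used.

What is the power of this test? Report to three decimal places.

Power ≈ 0.915

Standardized effect: d = |μ_{line A} − μ_{line B}| / σ = |24.4 − 26.8| / 6.4 = 0.3750
Noncentrality parameter: δ = d·√(n/2) = 0.3750 × √(158/2) = 3.3331
Critical value for a one-sided test at α = 0.025: z_α = 1.960.
Power = Φ(δ − 1.960) = Φ(1.373) = 0.9151.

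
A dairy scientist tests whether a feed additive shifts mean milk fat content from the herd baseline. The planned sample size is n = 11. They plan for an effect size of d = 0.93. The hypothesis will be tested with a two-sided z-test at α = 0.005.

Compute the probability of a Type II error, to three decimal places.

Noncentrality parameter: δ = d·√n = 0.93 × √11 = 3.0845
Critical value for a two-sided test at α = 0.005: z_{α/2} = 2.807.
Power = Φ(δ − 2.807) + Φ(−δ − 2.807) = Φ(0.277) + Φ(-5.891) = 0.6093 + 0.0000 = 0.6093.
Type II error: β = 1 − power = 1 − 0.6093 = 0.3907.

β ≈ 0.391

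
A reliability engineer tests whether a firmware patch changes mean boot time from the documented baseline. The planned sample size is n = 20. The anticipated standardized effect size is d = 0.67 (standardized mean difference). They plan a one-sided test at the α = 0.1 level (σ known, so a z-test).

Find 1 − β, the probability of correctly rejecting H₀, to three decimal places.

Noncentrality parameter: δ = d·√n = 0.67 × √20 = 2.9963
One-sided α = 0.1 → critical value z_{0.1} = 1.282.
Power = P(Z > 1.282 − δ) = Φ(1.715) = 0.9568.

Power ≈ 0.957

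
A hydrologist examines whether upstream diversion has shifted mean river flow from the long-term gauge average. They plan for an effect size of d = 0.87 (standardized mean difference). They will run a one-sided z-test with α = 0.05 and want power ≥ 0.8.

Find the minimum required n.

n = 9

Set Φ(δ − 1.645) = 0.8; then δ − 1.645 = Φ⁻¹(0.8) = 0.842, giving δ = 2.486.
δ = d·√n ⇒ n = (δ/d)² = (2.486 / 0.87)² = 8.17.
Round up to the next whole unit.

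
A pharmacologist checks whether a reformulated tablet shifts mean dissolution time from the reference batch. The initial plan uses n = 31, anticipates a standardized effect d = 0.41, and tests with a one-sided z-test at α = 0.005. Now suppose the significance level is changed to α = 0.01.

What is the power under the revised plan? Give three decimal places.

Power ≈ 0.483

δ = d·√n = 0.41 × √31 = 2.2828 (unchanged). New critical value: z_{0.01} = 2.326.
Revised power = P(Z > 2.326 − δ) = Φ(-0.044) = 0.4826.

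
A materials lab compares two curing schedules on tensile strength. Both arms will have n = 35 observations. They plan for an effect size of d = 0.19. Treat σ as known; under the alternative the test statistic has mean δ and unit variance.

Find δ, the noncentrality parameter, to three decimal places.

The noncentrality parameter scales effect size by the design's sample-size factor: δ = d·√(n/2) = 0.19 × √(35/2) = 0.7948

δ ≈ 0.795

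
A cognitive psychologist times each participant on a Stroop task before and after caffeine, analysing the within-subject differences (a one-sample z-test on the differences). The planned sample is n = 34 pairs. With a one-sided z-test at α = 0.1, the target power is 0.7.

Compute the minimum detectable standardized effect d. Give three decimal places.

d ≈ 0.310

Required noncentrality: δ = z_{0.1} + z_{0.30} = 1.282 + 0.524 = 1.806.
δ = d·√n ⇒ d = δ/√n = 1.806/√34 = 0.3097.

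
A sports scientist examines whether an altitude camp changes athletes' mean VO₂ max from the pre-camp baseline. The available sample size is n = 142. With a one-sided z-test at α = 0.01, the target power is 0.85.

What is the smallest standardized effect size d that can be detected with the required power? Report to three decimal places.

Required noncentrality: δ = z_{0.01} + z_{0.15} = 2.326 + 1.036 = 3.363.
δ = d·√n ⇒ d = δ/√n = 3.363/√142 = 0.2822.

d ≈ 0.282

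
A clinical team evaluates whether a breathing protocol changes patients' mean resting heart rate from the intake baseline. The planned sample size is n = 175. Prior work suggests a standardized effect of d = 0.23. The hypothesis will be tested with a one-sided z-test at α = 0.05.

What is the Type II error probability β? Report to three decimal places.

β ≈ 0.081

Noncentrality parameter: δ = d·√n = 0.23 × √175 = 3.0426
One-sided α = 0.05 → critical value z_{0.05} = 1.645.
Power = Φ(δ − 1.645) = Φ(1.398) = 0.9189.
Type II error: β = 1 − power = 1 − 0.9189 = 0.0811.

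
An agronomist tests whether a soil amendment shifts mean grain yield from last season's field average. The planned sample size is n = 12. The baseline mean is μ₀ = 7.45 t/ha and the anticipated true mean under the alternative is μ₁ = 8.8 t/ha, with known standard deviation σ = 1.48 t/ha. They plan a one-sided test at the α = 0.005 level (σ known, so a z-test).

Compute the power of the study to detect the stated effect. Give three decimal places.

Standardized effect: d = |μ₁ − μ₀| / σ = |8.8 − 7.45| / 1.48 = 0.9122
Noncentrality parameter: δ = d·√n = 0.9122 × √12 = 3.1598
One-sided α = 0.005 → critical value z_{0.005} = 2.576.
Power = P(Z > 2.576 − δ) = Φ(0.584) = 0.7204.

Power ≈ 0.720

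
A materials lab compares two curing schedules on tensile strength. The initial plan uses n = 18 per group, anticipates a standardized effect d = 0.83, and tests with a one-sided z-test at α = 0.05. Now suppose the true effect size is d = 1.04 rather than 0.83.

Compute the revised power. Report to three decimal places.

With d = 1.04: δ = d·√(n/2) = 1.04 × √(18/2) = 3.1200. Critical value z_{0.05} = 1.645.
Revised power = P(Z > 1.645 − δ) = Φ(1.475) = 0.9299.

Power ≈ 0.930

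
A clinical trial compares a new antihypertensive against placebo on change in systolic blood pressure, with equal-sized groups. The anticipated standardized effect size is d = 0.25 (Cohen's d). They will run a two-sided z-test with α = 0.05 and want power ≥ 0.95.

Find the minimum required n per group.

Set Φ(δ − 1.960) = 0.95; then δ − 1.960 = Φ⁻¹(0.95) = 1.645, giving δ = 3.605.
(For δ > 0 the lower-tail rejection region contributes negligibly to power, so the one-term inversion is standard.)
δ = d·√(n/2) ⇒ n = 2(δ/d)² = 2 × (3.605 / 0.25)² = 415.83.
Rounding up, n = 416 per group.

n = 416 per group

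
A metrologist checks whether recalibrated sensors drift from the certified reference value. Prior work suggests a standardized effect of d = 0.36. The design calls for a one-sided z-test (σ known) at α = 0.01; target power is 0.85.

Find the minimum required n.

n = 88

Set Φ(δ − 2.326) = 0.85; then δ − 2.326 = Φ⁻¹(0.85) = 1.036, giving δ = 3.363.
δ = d·√n ⇒ n = (δ/d)² = (3.363 / 0.36)² = 87.26.
Rounding up, n = 88.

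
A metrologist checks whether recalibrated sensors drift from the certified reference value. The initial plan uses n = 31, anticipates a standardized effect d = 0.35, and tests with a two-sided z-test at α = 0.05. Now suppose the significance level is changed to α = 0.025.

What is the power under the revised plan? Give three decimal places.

Power ≈ 0.385

δ = d·√n = 0.35 × √31 = 1.9487 (unchanged). New critical value: z_{0.0125} = 2.241.
Revised power = Φ(δ − 2.241) + Φ(−δ − 2.241) = Φ(-0.293) + Φ(-4.190) = 0.3849 + 0.0000 = 0.3849.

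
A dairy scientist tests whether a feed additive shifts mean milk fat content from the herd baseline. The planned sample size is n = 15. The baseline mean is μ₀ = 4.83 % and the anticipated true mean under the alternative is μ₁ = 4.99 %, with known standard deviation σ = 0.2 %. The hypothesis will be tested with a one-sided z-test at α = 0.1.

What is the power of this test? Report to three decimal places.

Power ≈ 0.965

Standardized effect: d = |μ₁ − μ₀| / σ = |4.99 − 4.83| / 0.2 = 0.8000
Noncentrality parameter: δ = d·√n = 0.8000 × √15 = 3.0984
One-sided α = 0.1 → critical value z_{0.1} = 1.282.
Power = P(Z > 1.282 − δ) = Φ(1.817) = 0.9654.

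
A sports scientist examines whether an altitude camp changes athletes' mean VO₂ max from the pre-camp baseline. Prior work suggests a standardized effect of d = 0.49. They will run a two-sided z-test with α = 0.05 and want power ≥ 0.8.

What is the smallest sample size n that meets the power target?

For power 0.8 need Φ(δ − z_{0.025}) = 0.8, so δ = z_{0.025} + z_{0.20} = 1.960 + 0.842 = 2.802.
(Ignoring the negligible lower-tail rejection probability gives the usual closed-form inversion.)
δ = d·√n ⇒ n = (δ/d)² = (2.802 / 0.49)² = 32.69.
Round up to the next whole unit.

n = 33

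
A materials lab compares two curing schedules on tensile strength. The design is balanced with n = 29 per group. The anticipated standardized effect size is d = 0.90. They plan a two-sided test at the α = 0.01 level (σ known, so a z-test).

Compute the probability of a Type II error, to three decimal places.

β ≈ 0.197

Noncentrality parameter: δ = d·√(n/2) = 0.90 × √(29/2) = 3.4271
Critical value for a two-sided test at α = 0.01: z_{α/2} = 2.576.
Power = Φ(δ − 2.576) + Φ(−δ − 2.576) = Φ(0.851) + Φ(-6.003) = 0.8027 + 0.0000 = 0.8027.
Type II error: β = 1 − power = 1 − 0.8027 = 0.1973.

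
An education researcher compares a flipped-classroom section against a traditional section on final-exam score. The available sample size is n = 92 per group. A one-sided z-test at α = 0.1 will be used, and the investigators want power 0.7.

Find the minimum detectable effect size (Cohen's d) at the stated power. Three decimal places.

Required noncentrality: δ = z_{0.1} + z_{0.30} = 1.282 + 0.524 = 1.806.
δ = d·√(n/2) ⇒ d = δ/√(n/2) = 1.806/√(92/2) = 0.2663.

d ≈ 0.266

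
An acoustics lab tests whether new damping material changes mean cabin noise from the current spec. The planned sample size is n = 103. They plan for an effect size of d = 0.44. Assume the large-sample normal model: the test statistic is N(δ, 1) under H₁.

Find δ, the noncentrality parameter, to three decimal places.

δ ≈ 4.466

δ = d·√n = 0.44 × √103 = 4.4655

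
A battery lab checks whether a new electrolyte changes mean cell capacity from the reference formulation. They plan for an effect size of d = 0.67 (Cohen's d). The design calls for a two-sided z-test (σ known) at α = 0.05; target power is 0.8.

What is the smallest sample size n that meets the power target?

n = 18

Set Φ(δ − 1.960) = 0.8; then δ − 1.960 = Φ⁻¹(0.8) = 0.842, giving δ = 2.802.
(For δ > 0 the lower-tail rejection region contributes negligibly to power, so the one-term inversion is standard.)
δ = d·√n ⇒ n = (δ/d)² = (2.802 / 0.67)² = 17.48.
Round up to the next whole unit.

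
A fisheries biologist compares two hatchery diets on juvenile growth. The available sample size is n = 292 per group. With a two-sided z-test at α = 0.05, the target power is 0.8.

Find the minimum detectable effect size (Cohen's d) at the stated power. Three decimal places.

d ≈ 0.232

Required noncentrality: δ = z_{0.025} + z_{0.20} = 1.960 + 0.842 = 2.802.
(Lower-tail contribution to power is negligible for δ > 0.)
δ = d·√(n/2) ⇒ d = δ/√(n/2) = 2.802/√(292/2) = 0.2319.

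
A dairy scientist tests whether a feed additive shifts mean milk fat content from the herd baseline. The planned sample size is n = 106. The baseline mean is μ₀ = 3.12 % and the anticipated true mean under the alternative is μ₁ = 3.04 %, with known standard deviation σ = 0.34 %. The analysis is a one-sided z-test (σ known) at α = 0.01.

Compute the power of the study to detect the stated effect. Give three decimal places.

Standardized effect: d = |μ₁ − μ₀| / σ = |3.04 − 3.12| / 0.34 = 0.2353
Noncentrality parameter: λ = d·√n = 0.2353 × √106 = 2.4225
Critical value for a one-sided test at α = 0.01: z_α = 2.326.
Power = P(Z > 2.326 − λ) = Φ(0.096) = 0.5383.

Power ≈ 0.538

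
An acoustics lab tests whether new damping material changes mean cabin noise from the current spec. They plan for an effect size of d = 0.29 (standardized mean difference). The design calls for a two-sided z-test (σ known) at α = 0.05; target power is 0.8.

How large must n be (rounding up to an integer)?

Set Φ(δ − 1.960) = 0.8; then δ − 1.960 = Φ⁻¹(0.8) = 0.842, giving δ = 2.802.
(Ignoring the negligible lower-tail rejection probability gives the usual closed-form inversion.)
δ = d·√n ⇒ n = (δ/d)² = (2.802 / 0.29)² = 93.33.
Rounding up, n = 94.

n = 94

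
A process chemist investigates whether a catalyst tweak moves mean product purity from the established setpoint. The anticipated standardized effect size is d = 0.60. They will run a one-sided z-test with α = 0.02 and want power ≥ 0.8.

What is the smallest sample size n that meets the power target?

Set Φ(δ − 2.054) = 0.8; then δ − 2.054 = Φ⁻¹(0.8) = 0.842, giving δ = 2.895.
δ = d·√n ⇒ n = (δ/d)² = (2.895 / 0.60)² = 23.29.
Round up to the next whole unit.

n = 24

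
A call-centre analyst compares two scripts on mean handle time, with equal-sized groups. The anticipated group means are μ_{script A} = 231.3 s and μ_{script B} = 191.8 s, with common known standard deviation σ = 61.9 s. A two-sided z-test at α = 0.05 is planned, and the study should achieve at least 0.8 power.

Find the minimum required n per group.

n = 39 per group

Standardized effect: d = |μ_{script A} − μ_{script B}| / σ = |231.3 − 191.8| / 61.9 = 0.6381
For power 0.8 need Φ(δ − z_{0.025}) = 0.8, so δ = z_{0.025} + z_{0.20} = 1.960 + 0.842 = 2.802.
(Ignoring the negligible lower-tail rejection probability gives the usual closed-form inversion.)
δ = d·√(n/2) ⇒ n = 2(δ/d)² = 2 × (2.802 / 0.6381)² = 38.55.
Round up to the next whole unit.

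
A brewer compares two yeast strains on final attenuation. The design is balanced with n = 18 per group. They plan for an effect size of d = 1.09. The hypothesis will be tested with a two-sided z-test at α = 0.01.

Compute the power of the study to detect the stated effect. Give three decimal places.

Power ≈ 0.756

Noncentrality parameter: δ = d·√(n/2) = 1.09 × √(18/2) = 3.2700
Two-sided α = 0.01 → critical value z_{0.005} = 2.576.
Power = Φ(δ − 2.576) + Φ(−δ − 2.576) = Φ(0.694) + Φ(-5.846) = 0.7562 + 0.0000 = 0.7562.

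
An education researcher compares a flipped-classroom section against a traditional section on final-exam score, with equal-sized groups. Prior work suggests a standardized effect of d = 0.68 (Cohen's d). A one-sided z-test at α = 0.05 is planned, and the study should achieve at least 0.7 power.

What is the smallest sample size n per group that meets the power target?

n = 21 per group

Set Φ(δ − 1.645) = 0.7; then δ − 1.645 = Φ⁻¹(0.7) = 0.524, giving δ = 2.169.
δ = d·√(n/2) ⇒ n = 2(δ/d)² = 2 × (2.169 / 0.68)² = 20.35.
Round up to the next whole unit.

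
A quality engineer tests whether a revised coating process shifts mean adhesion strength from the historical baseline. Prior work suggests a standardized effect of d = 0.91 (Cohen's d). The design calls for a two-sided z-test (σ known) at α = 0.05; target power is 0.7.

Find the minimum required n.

n = 8

Set Φ(δ − 1.960) = 0.7; then δ − 1.960 = Φ⁻¹(0.7) = 0.524, giving δ = 2.484.
(The Φ(−δ − z_{α/2}) term is vanishingly small for δ > 0 and is dropped in the standard sample-size formula.)
δ = d·√n ⇒ n = (δ/d)² = (2.484 / 0.91)² = 7.45.
Round up to the next whole unit.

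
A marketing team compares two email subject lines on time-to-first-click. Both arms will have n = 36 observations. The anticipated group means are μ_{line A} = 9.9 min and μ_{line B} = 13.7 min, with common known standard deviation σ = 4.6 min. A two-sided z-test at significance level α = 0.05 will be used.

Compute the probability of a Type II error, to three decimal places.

Standardized effect: d = |μ_{line A} − μ_{line B}| / σ = |9.9 − 13.7| / 4.6 = 0.8261
Noncentrality parameter: δ = d·√(n/2) = 0.8261 × √(36/2) = 3.5048
Two-sided α = 0.05 → critical value z_{0.025} = 1.960.
Power = Φ(δ − 1.960) + Φ(−δ − 1.960) = Φ(1.545) + Φ(-5.465) = 0.9388 + 0.0000 = 0.9388.
Type II error: β = 1 − power = 1 − 0.9388 = 0.0612.

β ≈ 0.061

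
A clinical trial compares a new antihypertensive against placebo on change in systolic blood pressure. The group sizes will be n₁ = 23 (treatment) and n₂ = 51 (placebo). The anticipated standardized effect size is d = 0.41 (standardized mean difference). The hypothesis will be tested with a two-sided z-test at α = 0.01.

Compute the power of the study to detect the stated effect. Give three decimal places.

Power ≈ 0.173

Noncentrality parameter: δ = d / √(1/n₁ + 1/n₂) = 0.41 / √(1/23 + 1/51) = 1.6324
Two-sided α = 0.01 → critical value z_{0.005} = 2.576.
Power = Φ(δ − 2.576) + Φ(−δ − 2.576) = Φ(-0.943) + Φ(-4.208) = 0.1727 + 0.0000 = 0.1727.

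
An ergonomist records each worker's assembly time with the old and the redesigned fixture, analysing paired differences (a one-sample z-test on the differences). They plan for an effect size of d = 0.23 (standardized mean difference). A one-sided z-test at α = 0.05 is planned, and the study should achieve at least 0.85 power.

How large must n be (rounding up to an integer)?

Set Φ(δ − 1.645) = 0.85; then δ − 1.645 = Φ⁻¹(0.85) = 1.036, giving δ = 2.681.
δ = d·√n ⇒ n = (δ/d)² = (2.681 / 0.23)² = 135.90.
Rounding up, n = 136.

n = 136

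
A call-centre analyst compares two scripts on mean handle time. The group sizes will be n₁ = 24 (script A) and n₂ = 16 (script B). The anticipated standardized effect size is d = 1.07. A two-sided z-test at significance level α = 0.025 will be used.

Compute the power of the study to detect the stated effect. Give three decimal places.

Noncentrality parameter: δ = d / √(1/n₁ + 1/n₂) = 1.07 / √(1/24 + 1/16) = 3.3153
Two-sided α = 0.025 → critical value z_{0.0125} = 2.241.
Power = Φ(δ − 2.241) + Φ(−δ − 2.241) = Φ(1.074) + Φ(-5.557) = 0.8586 + 0.0000 = 0.8586.

Power ≈ 0.859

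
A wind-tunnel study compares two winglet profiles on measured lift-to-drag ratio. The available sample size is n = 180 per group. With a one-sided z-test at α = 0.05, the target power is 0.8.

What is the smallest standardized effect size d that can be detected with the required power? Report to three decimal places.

Required noncentrality: δ = z_{0.05} + z_{0.20} = 1.645 + 0.842 = 2.486.
δ = d·√(n/2) ⇒ d = δ/√(n/2) = 2.486/√(180/2) = 0.2621.

d ≈ 0.262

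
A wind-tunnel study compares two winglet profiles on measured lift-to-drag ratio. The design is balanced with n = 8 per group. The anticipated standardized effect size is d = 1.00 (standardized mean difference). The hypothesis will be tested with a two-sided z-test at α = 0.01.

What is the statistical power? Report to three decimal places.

Power ≈ 0.282

Noncentrality parameter: δ = d·√(n/2) = 1.00 × √(8/2) = 2.0000
Critical value for a two-sided test at α = 0.01: z_{α/2} = 2.576.
Power = Φ(δ − 2.576) + Φ(−δ − 2.576) = Φ(-0.576) + Φ(-4.576) = 0.2824 + 0.0000 = 0.2824.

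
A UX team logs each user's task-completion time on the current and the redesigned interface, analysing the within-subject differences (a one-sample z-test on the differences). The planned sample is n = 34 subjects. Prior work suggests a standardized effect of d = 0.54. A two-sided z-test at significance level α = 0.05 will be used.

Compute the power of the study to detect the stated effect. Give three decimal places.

Power ≈ 0.883

Noncentrality parameter: δ = d·√n = 0.54 × √34 = 3.1487
Two-sided α = 0.05 → critical value z_{0.025} = 1.960.
Power = Φ(δ − 1.960) + Φ(−δ − 1.960) = Φ(1.189) + Φ(-5.109) = 0.8827 + 0.0000 = 0.8827.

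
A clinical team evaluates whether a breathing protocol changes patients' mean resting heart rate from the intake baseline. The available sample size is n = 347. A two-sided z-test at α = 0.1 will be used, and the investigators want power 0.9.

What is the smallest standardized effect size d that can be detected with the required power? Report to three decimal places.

d ≈ 0.157

Need Φ(δ − 1.645) = 0.9, so δ = 1.645 + 1.282 = 2.926.
(The second rejection-region term Φ(−δ − z_{α/2}) is negligible and dropped.)
δ = d·√n ⇒ d = δ/√n = 2.926/√347 = 0.1571.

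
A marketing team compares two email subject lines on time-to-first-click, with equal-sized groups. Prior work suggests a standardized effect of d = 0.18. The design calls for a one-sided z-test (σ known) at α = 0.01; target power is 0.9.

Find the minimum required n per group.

n = 804 per group

Set Φ(δ − 2.326) = 0.9; then δ − 2.326 = Φ⁻¹(0.9) = 1.282, giving δ = 3.608.
δ = d·√(n/2) ⇒ n = 2(δ/d)² = 2 × (3.608 / 0.18)² = 803.51.
Rounding up, n = 804 per group.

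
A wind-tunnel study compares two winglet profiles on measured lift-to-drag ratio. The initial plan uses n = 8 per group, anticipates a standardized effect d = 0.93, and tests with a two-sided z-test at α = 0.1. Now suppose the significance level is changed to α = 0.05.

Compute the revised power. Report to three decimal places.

δ = d·√(n/2) = 0.93 × √(8/2) = 1.8600 (unchanged). New critical value: z_{0.025} = 1.960.
Revised power = Φ(δ − 1.960) + Φ(−δ − 1.960) = Φ(-0.100) + Φ(-3.820) = 0.4602 + 0.0001 = 0.4603.

Power ≈ 0.460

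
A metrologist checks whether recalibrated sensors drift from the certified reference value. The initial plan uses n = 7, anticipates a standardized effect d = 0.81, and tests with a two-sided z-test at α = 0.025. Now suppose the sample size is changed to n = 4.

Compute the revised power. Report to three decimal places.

Power ≈ 0.267

With n = 4: δ = d·√n = 0.81 × √4 = 1.6200. Critical value z_{0.0125} = 2.241.
Revised power = Φ(δ − 2.241) + Φ(−δ − 2.241) = Φ(-0.621) + Φ(-3.861) = 0.2672 + 0.0001 = 0.2672.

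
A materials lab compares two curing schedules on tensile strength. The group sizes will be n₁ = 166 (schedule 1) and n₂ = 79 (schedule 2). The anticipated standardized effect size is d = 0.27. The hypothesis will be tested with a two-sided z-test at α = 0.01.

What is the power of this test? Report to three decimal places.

Power ≈ 0.274

Noncentrality parameter: δ = d / √(1/n₁ + 1/n₂) = 0.27 / √(1/166 + 1/79) = 1.9754
Critical value for a two-sided test at α = 0.01: z_{α/2} = 2.576.
Power = Φ(δ − 2.576) + Φ(−δ − 2.576) = Φ(-0.600) + Φ(-4.551) = 0.2741 + 0.0000 = 0.2741.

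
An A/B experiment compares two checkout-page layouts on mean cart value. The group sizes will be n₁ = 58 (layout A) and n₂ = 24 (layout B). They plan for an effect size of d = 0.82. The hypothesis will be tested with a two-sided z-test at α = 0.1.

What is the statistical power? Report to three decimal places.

Noncentrality parameter: δ = d / √(1/n₁ + 1/n₂) = 0.82 / √(1/58 + 1/24) = 3.3785
Two-sided α = 0.1 → critical value z_{0.05} = 1.645.
Power = Φ(δ − 1.645) + Φ(−δ − 1.645) = Φ(1.734) + Φ(-5.023) = 0.9585 + 0.0000 = 0.9585.

Power ≈ 0.959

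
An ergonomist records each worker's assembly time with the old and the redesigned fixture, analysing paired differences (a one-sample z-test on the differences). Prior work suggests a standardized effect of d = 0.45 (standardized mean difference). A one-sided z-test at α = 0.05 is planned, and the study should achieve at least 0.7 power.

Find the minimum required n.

For power 0.7 need Φ(δ − z_{0.05}) = 0.7, so δ = z_{0.05} + z_{0.30} = 1.645 + 0.524 = 2.169.
δ = d·√n ⇒ n = (δ/d)² = (2.169 / 0.45)² = 23.24.
Round up to the next whole unit.

n = 24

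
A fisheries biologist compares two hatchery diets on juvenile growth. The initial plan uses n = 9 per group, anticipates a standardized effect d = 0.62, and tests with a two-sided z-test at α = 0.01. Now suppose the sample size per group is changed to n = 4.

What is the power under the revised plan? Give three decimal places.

With n = 4 per group: δ = d·√(n/2) = 0.62 × √(4/2) = 0.8768. Critical value z_{0.005} = 2.576.
Revised power = Φ(δ − 2.576) + Φ(−δ − 2.576) = Φ(-1.699) + Φ(-3.453) = 0.0447 + 0.0003 = 0.0449.

Power ≈ 0.045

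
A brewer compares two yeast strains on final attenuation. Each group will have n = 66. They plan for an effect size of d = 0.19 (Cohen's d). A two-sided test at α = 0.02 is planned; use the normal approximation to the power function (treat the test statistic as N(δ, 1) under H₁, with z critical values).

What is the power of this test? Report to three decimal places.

Noncentrality parameter: δ = d·√(n/2) = 0.19 × √(66/2) = 1.0915
Two-sided α = 0.02 → critical value z_{0.01} = 2.326.
Power = Φ(δ − 2.326) + Φ(−δ − 2.326) = Φ(-1.235) + Φ(-3.418) = 0.1084 + 0.0003 = 0.1088.

Power ≈ 0.109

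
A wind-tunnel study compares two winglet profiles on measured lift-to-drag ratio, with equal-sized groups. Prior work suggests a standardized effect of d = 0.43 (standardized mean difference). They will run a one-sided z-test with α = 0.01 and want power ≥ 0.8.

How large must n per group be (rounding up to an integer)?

n = 109 per group

For power 0.8 need Φ(δ − z_{0.01}) = 0.8, so δ = z_{0.01} + z_{0.20} = 2.326 + 0.842 = 3.168.
δ = d·√(n/2) ⇒ n = 2(δ/d)² = 2 × (3.168 / 0.43)² = 108.56.
Round up to the next whole unit.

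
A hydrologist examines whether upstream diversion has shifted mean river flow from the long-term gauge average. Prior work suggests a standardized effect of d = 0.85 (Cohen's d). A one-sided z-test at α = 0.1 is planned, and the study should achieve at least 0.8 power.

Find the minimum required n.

n = 7

Set Φ(δ − 1.282) = 0.8; then δ − 1.282 = Φ⁻¹(0.8) = 0.842, giving δ = 2.123.
δ = d·√n ⇒ n = (δ/d)² = (2.123 / 0.85)² = 6.24.
Rounding up, n = 7.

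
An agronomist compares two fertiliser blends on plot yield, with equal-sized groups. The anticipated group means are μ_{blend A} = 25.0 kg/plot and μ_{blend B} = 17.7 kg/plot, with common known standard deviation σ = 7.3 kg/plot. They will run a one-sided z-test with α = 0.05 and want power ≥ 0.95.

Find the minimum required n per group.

n = 22 per group

Standardized effect: d = |μ_{blend A} − μ_{blend B}| / σ = |25.0 − 17.7| / 7.3 = 1.0000
Set Φ(δ − 1.645) = 0.95; then δ − 1.645 = Φ⁻¹(0.95) = 1.645, giving δ = 3.290.
δ = d·√(n/2) ⇒ n = 2(δ/d)² = 2 × (3.290 / 1.0000)² = 21.64.
Round up to the next whole unit.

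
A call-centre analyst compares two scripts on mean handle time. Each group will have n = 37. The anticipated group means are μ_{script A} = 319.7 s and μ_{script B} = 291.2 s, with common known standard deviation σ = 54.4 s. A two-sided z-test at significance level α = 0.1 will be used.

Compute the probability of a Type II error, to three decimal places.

β ≈ 0.271

Standardized effect: d = |μ_{script A} − μ_{script B}| / σ = |319.7 − 291.2| / 54.4 = 0.5239
Noncentrality parameter: δ = d·√(n/2) = 0.5239 × √(37/2) = 2.2534
Two-sided α = 0.1 → critical value z_{0.05} = 1.645.
Power = Φ(δ − 1.645) + Φ(−δ − 1.645) = Φ(0.609) + Φ(-3.898) = 0.7286 + 0.0000 = 0.7286.
Type II error: β = 1 − power = 1 − 0.7286 = 0.2714.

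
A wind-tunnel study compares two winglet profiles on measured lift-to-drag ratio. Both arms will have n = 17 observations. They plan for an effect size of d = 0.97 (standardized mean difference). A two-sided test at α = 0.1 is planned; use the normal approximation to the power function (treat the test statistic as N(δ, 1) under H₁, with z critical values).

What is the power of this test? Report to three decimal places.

Noncentrality parameter: δ = d·√(n/2) = 0.97 × √(17/2) = 2.8280
Critical value for a two-sided test at α = 0.1: z_{α/2} = 1.645.
Power = Φ(δ − 1.645) + Φ(−δ − 1.645) = Φ(1.183) + Φ(-4.473) = 0.8816 + 0.0000 = 0.8816.

Power ≈ 0.882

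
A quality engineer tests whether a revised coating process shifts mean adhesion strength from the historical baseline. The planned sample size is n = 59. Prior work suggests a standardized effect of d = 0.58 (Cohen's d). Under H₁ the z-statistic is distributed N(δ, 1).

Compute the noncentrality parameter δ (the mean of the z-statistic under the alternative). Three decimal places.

The noncentrality parameter scales effect size by the design's sample-size factor: δ = d·√n = 0.58 × √59 = 4.4551

δ ≈ 4.455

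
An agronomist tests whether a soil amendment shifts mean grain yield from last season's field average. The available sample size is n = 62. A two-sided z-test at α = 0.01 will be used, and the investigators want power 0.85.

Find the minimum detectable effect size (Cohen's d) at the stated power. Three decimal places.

Required noncentrality: δ = z_{0.005} + z_{0.15} = 2.576 + 1.036 = 3.612.
(Lower-tail contribution to power is negligible for δ > 0.)
δ = d·√n ⇒ d = δ/√n = 3.612/√62 = 0.4588.

d ≈ 0.459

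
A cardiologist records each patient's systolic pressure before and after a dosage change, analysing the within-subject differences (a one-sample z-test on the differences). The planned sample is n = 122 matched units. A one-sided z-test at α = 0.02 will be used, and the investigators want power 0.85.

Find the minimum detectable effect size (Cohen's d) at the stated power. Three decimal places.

d ≈ 0.280

Need Φ(δ − 2.054) = 0.85, so δ = 2.054 + 1.036 = 3.090.
δ = d·√n ⇒ d = δ/√n = 3.090/√122 = 0.2798.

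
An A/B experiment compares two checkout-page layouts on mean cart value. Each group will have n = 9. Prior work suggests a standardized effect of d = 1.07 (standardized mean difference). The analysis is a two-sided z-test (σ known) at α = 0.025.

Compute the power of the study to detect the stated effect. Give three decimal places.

Power ≈ 0.511

Noncentrality parameter: δ = d·√(n/2) = 1.07 × √(9/2) = 2.2698
Critical value for a two-sided test at α = 0.025: z_{α/2} = 2.241.
Power = Φ(δ − 2.241) + Φ(−δ − 2.241) = Φ(0.028) + Φ(-4.511) = 0.5113 + 0.0000 = 0.5113.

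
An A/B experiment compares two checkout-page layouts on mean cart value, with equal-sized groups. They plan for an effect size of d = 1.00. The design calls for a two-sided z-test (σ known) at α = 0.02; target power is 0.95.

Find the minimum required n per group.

For power 0.95 need Φ(δ − z_{0.01}) = 0.95, so δ = z_{0.01} + z_{0.05} = 2.326 + 1.645 = 3.971.
(Ignoring the negligible lower-tail rejection probability gives the usual closed-form inversion.)
δ = d·√(n/2) ⇒ n = 2(δ/d)² = 2 × (3.971 / 1.00)² = 31.54.
Rounding up, n = 32 per group.

n = 32 per group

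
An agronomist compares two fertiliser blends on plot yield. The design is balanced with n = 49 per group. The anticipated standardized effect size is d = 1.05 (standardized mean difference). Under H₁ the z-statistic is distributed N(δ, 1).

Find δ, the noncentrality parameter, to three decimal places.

δ = d·√(n/2) = 1.05 × √(49/2) = 5.1972

δ ≈ 5.197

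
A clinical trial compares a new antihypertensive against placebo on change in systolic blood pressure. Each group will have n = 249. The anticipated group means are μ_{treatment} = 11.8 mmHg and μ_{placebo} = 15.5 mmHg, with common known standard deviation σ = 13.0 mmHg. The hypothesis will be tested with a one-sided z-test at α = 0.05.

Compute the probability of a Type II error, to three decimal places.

β ≈ 0.063

Standardized effect: d = |μ_{treatment} − μ_{placebo}| / σ = |11.8 − 15.5| / 13.0 = 0.2846
Noncentrality parameter: δ = d·√(n/2) = 0.2846 × √(249/2) = 3.1757
Critical value for a one-sided test at α = 0.05: z_α = 1.645.
Power = P(Z > 1.645 − δ) = Φ(1.531) = 0.9371.
Type II error: β = 1 − power = 1 − 0.9371 = 0.0629.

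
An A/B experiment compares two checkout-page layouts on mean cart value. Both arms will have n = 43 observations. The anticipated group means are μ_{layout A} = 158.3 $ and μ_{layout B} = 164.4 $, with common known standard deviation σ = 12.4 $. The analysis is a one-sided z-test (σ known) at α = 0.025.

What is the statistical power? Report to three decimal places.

Power ≈ 0.626

Standardized effect: d = |μ_{layout A} − μ_{layout B}| / σ = |158.3 − 164.4| / 12.4 = 0.4919
Noncentrality parameter: δ = d·√(n/2) = 0.4919 × √(43/2) = 2.2810
One-sided α = 0.025 → critical value z_{0.025} = 1.960.
Power = P(Z > 1.960 − δ) = Φ(0.321) = 0.6259.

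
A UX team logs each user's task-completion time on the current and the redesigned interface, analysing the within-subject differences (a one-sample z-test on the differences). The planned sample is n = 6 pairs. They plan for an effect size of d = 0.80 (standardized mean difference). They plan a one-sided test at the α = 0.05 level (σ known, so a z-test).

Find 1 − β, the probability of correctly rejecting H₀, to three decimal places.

Noncentrality parameter: δ = d·√n = 0.80 × √6 = 1.9596
One-sided α = 0.05 → critical value z_{0.05} = 1.645.
Power = P(Z > 1.645 − δ) = Φ(0.315) = 0.6235.

Power ≈ 0.624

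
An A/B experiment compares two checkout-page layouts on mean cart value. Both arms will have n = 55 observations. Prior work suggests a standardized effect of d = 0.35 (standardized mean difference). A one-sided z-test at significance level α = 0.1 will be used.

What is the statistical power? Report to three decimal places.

Noncentrality parameter: δ = d·√(n/2) = 0.35 × √(55/2) = 1.8354
Critical value for a one-sided test at α = 0.1: z_α = 1.282.
Power = P(Z > 1.282 − δ) = Φ(0.554) = 0.7102.

Power ≈ 0.710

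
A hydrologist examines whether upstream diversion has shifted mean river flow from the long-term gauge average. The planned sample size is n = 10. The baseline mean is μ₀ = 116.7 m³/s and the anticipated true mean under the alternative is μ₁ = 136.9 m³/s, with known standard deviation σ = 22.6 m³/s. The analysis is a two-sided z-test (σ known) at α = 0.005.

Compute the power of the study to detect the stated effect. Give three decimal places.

Standardized effect: d = |μ₁ − μ₀| / σ = |136.9 − 116.7| / 22.6 = 0.8938
Noncentrality parameter: δ = d·√n = 0.8938 × √10 = 2.8265
Two-sided α = 0.005 → critical value z_{0.0025} = 2.807.
Power = Φ(δ − 2.807) + Φ(−δ − 2.807) = Φ(0.019) + Φ(-5.633) = 0.5077 + 0.0000 = 0.5077.

Power ≈ 0.508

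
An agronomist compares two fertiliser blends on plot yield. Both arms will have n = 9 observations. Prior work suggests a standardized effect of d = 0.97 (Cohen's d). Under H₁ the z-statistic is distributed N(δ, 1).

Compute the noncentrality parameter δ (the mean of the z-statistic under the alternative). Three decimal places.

δ = d·√(n/2) = 0.97 × √(9/2) = 2.0577

δ ≈ 2.058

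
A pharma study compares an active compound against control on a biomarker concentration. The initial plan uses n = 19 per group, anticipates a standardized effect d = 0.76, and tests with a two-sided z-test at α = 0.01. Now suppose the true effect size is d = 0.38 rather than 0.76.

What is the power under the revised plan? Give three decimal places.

With d = 0.38: δ = d·√(n/2) = 0.38 × √(19/2) = 1.1712. Critical value z_{0.005} = 2.576.
Revised power = Φ(δ − 2.576) + Φ(−δ − 2.576) = Φ(-1.405) + Φ(-3.747) = 0.0801 + 0.0001 = 0.0802.

Power ≈ 0.080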